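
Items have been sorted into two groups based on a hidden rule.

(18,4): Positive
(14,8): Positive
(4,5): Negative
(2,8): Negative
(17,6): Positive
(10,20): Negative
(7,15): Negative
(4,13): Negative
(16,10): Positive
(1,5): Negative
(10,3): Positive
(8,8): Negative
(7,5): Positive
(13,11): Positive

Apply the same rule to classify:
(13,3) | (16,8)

Positive, Positive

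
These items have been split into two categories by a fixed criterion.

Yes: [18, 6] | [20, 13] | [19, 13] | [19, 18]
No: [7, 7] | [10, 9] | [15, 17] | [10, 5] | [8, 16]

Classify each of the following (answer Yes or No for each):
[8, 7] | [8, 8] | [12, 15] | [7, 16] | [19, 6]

No, No, No, No, Yes

The common property of the 'Yes' items is: first ≥ 16. No 'No' item has it.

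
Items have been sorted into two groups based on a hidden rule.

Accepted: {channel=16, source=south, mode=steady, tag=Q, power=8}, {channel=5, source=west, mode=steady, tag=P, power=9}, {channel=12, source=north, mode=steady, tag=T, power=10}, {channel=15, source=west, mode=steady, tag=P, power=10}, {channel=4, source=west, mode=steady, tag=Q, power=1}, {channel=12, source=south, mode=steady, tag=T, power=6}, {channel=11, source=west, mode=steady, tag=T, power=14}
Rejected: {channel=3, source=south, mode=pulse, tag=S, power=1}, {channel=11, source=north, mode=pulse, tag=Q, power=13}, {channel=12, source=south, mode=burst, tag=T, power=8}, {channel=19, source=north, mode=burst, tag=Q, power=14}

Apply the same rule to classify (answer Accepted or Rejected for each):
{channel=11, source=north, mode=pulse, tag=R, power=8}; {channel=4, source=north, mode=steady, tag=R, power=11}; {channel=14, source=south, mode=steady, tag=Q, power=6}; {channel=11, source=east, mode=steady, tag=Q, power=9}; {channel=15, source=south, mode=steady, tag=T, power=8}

Rejected, Accepted, Accepted, Accepted, Accepted

The classifier is using: mode is steady.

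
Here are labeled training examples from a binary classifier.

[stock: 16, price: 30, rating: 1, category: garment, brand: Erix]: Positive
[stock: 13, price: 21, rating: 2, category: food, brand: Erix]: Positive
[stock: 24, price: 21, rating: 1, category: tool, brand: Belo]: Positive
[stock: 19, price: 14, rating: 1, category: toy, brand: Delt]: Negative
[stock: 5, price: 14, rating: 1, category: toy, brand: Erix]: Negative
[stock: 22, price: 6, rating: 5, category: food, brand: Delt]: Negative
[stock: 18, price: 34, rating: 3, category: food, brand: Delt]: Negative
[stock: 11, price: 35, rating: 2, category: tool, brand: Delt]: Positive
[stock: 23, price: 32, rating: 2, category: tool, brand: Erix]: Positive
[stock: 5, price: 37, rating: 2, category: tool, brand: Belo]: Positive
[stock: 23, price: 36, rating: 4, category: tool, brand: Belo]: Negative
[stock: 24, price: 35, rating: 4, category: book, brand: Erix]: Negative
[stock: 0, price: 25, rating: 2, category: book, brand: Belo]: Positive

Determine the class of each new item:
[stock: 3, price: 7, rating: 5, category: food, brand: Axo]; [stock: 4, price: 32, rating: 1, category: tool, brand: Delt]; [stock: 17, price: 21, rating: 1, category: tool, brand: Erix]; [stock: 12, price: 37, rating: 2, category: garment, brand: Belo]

Negative, Positive, Positive, Positive

The distinguishing property — rating ≤ 2 AND price ≥ 21 — holds for all the 'Positive' cases and none of the 'Negative' cases.
[stock: 3, price: 7, rating: 5, category: food, brand: Axo]: Negative (rating = 5, price = 7). [stock: 4, price: 32, rating: 1, category: tool, brand: Delt]: Positive (rating = 1, price = 32). [stock: 17, price: 21, rating: 1, category: tool, brand: Erix]: Positive (rating = 1, price = 21). [stock: 12, price: 37, rating: 2, category: garment, brand: Belo]: Positive (rating = 2, price = 37).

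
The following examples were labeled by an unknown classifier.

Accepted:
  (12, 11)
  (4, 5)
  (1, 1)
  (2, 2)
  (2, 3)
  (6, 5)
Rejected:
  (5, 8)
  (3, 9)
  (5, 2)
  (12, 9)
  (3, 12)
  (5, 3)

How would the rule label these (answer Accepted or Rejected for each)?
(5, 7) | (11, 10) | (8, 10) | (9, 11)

The distinguishing property — |first − second| ≤ 1 — holds for all the 'Accepted' cases and none of the 'Rejected' cases.
(5, 7): |5−7| = 2 — does not satisfy this, so Rejected.
(11, 10): |11−10| = 1 — passes, so Accepted.
(8, 10): |8−10| = 2 — does not satisfy this, so Rejected.
(9, 11): |9−11| = 2 — does not satisfy this, so Rejected.

Rejected, Accepted, Rejected, Rejected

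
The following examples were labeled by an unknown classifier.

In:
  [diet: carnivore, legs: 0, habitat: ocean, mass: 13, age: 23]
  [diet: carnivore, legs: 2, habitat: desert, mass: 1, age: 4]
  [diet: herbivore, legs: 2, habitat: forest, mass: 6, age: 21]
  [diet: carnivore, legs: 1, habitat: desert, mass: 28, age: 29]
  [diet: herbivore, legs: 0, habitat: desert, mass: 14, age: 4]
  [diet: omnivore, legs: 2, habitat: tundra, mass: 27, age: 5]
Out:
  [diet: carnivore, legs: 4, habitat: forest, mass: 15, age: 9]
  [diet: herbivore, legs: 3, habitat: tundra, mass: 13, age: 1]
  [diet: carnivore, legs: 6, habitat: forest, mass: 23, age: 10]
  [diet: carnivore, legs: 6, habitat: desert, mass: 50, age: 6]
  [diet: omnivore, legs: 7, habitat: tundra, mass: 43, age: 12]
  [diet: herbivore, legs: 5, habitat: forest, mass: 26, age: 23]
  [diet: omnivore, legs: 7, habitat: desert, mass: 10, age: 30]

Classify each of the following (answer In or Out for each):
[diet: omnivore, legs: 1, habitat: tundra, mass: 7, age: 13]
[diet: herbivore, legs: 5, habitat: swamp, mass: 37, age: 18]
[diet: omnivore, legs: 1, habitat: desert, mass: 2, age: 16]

The common property of the 'In' items is: legs ≤ 2. No 'Out' item has it.
[diet: omnivore, legs: 1, habitat: tundra, mass: 7, age: 13] — legs = 1, hence In.
[diet: herbivore, legs: 5, habitat: swamp, mass: 37, age: 18] — legs = 5, hence Out.
[diet: omnivore, legs: 1, habitat: desert, mass: 2, age: 16] — legs = 1, hence In.

In, Out, In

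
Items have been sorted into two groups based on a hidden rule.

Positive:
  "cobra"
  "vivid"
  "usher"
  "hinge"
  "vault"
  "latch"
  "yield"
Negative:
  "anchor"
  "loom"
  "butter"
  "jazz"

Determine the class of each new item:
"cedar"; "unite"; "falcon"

Positive, Positive, Negative

'Positive' ⟺ odd length.
"cedar" — length 5, hence Positive. "unite" — length 5, hence Positive. "falcon" — length 6, hence Negative.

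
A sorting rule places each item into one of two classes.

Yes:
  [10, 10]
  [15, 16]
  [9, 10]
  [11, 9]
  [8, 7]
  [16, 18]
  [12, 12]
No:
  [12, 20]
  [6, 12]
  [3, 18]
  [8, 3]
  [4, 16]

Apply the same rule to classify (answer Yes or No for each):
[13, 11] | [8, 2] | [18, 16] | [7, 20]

Yes, No, Yes, No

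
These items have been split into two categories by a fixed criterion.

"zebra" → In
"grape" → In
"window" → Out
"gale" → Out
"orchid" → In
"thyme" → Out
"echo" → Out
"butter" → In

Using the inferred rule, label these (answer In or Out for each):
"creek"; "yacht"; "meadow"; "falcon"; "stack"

In, Out, Out, Out, Out

The classifier is using: contains 'r'.
"creek": has 'r', matches → In.
"yacht": no 'r', fails this test → Out.
"meadow": no 'r', fails this test → Out.
"falcon": no 'r', fails this test → Out.
"stack": no 'r', fails this test → Out.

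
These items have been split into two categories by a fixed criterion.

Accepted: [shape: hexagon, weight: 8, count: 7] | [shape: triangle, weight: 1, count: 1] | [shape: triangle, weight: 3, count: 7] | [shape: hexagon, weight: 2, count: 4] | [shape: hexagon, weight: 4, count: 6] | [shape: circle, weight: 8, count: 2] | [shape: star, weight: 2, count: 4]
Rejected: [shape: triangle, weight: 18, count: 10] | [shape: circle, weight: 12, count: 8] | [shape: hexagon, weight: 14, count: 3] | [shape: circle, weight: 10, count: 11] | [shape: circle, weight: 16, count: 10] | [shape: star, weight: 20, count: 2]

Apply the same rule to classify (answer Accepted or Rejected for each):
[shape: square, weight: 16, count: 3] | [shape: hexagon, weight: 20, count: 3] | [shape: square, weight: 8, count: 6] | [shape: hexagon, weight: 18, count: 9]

The simplest hypothesis consistent with all the labels is: weight ≤ 8.
[shape: square, weight: 16, count: 3]: weight = 16, doesn't match → Rejected. [shape: hexagon, weight: 20, count: 3]: weight = 20, doesn't match → Rejected. [shape: square, weight: 8, count: 6]: weight = 8, qualifies → Accepted. [shape: hexagon, weight: 18, count: 9]: weight = 18, doesn't match → Rejected.

Rejected, Rejected, Accepted, Rejected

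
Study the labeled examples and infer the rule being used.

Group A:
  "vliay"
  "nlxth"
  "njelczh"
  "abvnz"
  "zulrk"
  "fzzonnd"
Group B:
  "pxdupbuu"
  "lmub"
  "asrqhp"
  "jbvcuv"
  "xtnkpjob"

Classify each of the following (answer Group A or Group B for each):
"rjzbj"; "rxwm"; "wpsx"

Group A, Group B, Group B

Looking at the examples, the only property every 'Group A' case has and every 'Group B' case lacks is: odd length.
"rjzbj": Group A (length 5). "rxwm": Group B (length 4). "wpsx": Group B (length 4).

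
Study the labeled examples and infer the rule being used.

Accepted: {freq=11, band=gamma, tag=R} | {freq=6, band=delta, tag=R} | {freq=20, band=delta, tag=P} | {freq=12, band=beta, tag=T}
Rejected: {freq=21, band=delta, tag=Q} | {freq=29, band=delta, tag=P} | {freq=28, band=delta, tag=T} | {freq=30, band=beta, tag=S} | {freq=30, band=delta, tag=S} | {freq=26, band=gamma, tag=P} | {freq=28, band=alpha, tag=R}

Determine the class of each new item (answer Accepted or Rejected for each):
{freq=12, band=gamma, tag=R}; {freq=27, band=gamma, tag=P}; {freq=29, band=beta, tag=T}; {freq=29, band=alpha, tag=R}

The distinguishing property — freq ≤ 20 — holds for all the 'Accepted' cases and none of the 'Rejected' cases.
{freq=12, band=gamma, tag=R}: freq = 12, has this property → Accepted.
{freq=27, band=gamma, tag=P}: freq = 27, fails this test → Rejected.
{freq=29, band=beta, tag=T}: freq = 29, fails this test → Rejected.
{freq=29, band=alpha, tag=R}: freq = 29, fails this test → Rejected.

Accepted, Rejected, Rejected, Rejected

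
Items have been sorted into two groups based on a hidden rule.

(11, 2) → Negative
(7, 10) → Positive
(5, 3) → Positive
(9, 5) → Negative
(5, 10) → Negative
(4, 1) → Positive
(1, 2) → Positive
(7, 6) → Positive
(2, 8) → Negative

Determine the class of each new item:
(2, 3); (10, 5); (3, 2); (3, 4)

The common property of the 'Positive' items is: |first − second| ≤ 3. No 'Negative' item has it.
(2, 3): |2−3| = 1, matches → Positive.
(10, 5): |10−5| = 5, fails the rule → Negative.
(3, 2): |3−2| = 1, matches → Positive.
(3, 4): |3−4| = 1, matches → Positive.

Positive, Negative, Positive, Positive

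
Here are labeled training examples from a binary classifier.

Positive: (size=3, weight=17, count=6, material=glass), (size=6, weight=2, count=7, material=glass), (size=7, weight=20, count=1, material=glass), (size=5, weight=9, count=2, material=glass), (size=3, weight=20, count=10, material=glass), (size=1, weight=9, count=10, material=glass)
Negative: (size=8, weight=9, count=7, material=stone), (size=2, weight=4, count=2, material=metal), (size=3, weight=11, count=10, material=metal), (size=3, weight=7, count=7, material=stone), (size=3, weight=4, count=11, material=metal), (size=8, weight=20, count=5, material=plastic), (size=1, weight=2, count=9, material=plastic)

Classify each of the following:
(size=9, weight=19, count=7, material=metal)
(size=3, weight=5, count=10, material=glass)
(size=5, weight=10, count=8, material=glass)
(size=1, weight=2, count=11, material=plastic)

'Positive' ⟺ material is glass.
(size=9, weight=19, count=7, material=metal): material is metal, fails this test → Negative. (size=3, weight=5, count=10, material=glass): material is glass, fits → Positive. (size=5, weight=10, count=8, material=glass): material is glass, fits → Positive. (size=1, weight=2, count=11, material=plastic): material is plastic, fails this test → Negative.

Negative, Positive, Positive, Negative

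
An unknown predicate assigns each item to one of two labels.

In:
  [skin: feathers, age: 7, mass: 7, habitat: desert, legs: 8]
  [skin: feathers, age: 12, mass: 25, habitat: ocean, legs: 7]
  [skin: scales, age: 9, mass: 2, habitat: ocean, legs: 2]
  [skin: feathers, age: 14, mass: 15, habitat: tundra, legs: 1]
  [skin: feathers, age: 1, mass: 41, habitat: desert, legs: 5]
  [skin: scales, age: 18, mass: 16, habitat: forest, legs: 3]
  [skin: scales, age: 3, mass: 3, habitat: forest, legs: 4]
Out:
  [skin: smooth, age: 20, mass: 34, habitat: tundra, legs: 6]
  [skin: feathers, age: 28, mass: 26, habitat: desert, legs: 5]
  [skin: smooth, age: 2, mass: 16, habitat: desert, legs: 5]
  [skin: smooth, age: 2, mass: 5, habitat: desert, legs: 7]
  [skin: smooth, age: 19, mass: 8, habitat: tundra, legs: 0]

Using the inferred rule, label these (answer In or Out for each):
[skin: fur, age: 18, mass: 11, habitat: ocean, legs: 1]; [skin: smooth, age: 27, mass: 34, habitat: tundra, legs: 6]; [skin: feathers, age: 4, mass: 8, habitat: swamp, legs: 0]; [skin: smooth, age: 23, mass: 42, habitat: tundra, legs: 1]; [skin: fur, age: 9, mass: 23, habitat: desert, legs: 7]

In, Out, In, Out, In

The classifier is using: age ≠ 2 AND age ≤ 18.
[skin: fur, age: 18, mass: 11, habitat: ocean, legs: 1] — age = 18, hence In.
[skin: smooth, age: 27, mass: 34, habitat: tundra, legs: 6] — age = 27, hence Out.
[skin: feathers, age: 4, mass: 8, habitat: swamp, legs: 0] — age = 4, hence In.
[skin: smooth, age: 23, mass: 42, habitat: tundra, legs: 1] — age = 23, hence Out.
[skin: fur, age: 9, mass: 23, habitat: desert, legs: 7] — age = 9, hence In.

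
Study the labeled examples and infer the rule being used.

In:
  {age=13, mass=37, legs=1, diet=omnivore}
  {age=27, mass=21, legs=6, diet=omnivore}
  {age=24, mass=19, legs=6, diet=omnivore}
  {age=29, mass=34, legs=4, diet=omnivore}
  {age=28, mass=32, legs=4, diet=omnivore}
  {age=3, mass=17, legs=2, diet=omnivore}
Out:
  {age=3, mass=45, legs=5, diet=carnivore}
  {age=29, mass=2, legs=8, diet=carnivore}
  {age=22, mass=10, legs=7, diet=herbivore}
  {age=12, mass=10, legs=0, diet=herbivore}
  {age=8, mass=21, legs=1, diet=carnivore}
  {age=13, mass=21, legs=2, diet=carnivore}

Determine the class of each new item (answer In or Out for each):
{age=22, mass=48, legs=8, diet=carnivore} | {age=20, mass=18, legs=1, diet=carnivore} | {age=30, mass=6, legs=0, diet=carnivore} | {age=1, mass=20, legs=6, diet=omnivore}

Out, Out, Out, In

The distinguishing property — diet is omnivore — holds for all the 'In' cases and none of the 'Out' cases.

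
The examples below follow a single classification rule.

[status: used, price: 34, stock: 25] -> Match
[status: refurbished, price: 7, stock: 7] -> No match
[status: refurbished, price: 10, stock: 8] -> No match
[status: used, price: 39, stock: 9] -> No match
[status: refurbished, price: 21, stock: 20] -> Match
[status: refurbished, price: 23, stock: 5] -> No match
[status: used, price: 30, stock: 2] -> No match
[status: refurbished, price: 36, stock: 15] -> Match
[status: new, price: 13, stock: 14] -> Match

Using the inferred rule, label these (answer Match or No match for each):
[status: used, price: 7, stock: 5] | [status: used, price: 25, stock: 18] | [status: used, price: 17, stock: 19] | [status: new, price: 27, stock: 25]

A rule that fits every label: stock ≥ 14 — true of each 'Match' example, false of each 'No match' one.

No match, Match, Match, Match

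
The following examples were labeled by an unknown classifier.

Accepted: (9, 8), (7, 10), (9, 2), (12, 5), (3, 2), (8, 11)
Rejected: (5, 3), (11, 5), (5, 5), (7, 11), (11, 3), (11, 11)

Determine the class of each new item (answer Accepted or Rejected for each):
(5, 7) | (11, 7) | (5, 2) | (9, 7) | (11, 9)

Rejected, Rejected, Accepted, Rejected, Rejected

The rule appears to be: sum is odd.
(5, 7) → 5+7 = 12 → Rejected.
(11, 7) → 11+7 = 18 → Rejected.
(5, 2) → 5+2 = 7 → Accepted.
(9, 7) → 9+7 = 16 → Rejected.
(11, 9) → 11+9 = 20 → Rejected.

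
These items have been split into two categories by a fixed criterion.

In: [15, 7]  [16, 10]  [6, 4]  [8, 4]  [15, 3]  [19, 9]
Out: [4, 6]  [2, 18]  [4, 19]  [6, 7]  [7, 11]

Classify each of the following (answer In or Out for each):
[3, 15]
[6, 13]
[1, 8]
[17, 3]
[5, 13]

Out, Out, Out, In, Out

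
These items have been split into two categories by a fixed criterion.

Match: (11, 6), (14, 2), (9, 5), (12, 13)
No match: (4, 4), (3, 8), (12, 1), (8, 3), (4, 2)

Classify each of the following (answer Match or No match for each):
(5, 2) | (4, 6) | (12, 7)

Rule: sum ≥ 14. This holds for each 'Match' example and fails for each 'No match' one.

No match, No match, Match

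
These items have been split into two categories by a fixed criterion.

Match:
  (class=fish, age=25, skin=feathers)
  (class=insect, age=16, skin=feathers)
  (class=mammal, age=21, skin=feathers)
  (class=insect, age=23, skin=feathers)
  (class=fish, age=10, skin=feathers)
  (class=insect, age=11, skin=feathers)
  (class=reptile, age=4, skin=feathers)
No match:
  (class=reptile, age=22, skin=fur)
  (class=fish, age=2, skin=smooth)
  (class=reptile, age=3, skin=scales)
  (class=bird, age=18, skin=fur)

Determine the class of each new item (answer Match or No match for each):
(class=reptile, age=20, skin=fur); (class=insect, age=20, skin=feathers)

The common property of the 'Match' items is: skin is feathers. No 'No match' item has it.
(class=reptile, age=20, skin=fur) → skin is fur → No match. (class=insect, age=20, skin=feathers) → skin is feathers → Match.

No match, Match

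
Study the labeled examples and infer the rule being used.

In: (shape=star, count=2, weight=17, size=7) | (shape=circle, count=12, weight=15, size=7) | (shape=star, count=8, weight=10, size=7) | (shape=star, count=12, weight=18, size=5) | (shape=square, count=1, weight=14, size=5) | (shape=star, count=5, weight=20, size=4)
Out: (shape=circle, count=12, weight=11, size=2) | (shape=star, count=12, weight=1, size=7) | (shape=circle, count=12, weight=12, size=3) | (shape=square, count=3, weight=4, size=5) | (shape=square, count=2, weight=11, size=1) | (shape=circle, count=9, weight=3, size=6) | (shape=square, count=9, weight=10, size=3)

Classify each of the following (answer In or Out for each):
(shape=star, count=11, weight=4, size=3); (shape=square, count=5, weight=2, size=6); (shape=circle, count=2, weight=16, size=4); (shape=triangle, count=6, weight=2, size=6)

The simplest hypothesis consistent with all the labels is: weight ≥ 10 AND size ≥ 4.
(shape=star, count=11, weight=4, size=3) → weight = 4, size = 3 → Out.
(shape=square, count=5, weight=2, size=6) → weight = 2, size = 6 → Out.
(shape=circle, count=2, weight=16, size=4) → weight = 16, size = 4 → In.
(shape=triangle, count=6, weight=2, size=6) → weight = 2, size = 6 → Out.

Out, Out, In, Out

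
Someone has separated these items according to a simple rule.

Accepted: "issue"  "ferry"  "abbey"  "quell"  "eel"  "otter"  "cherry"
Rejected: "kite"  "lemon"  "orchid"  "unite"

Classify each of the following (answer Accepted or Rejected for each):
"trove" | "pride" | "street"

Rejected, Rejected, Accepted

'Accepted' ⟺ has a double letter.
Rejected: "trove", since no doubled letter. Rejected: "pride", since no doubled letter. Accepted: "street", since 'ee' doubled.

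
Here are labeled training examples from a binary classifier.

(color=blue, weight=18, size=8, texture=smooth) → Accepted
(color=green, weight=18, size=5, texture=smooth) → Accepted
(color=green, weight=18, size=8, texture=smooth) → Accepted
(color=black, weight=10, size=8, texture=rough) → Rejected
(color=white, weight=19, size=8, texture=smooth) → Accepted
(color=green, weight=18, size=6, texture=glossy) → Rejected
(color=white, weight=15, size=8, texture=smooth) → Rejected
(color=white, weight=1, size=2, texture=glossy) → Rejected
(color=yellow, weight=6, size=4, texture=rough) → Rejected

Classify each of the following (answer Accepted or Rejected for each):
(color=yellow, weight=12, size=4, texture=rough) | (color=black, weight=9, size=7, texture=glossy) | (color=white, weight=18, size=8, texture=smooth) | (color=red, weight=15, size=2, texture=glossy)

Rejected, Rejected, Accepted, Rejected

The pattern is that an item is 'Accepted' exactly when: texture is smooth AND weight ≥ 18.
(color=yellow, weight=12, size=4, texture=rough): texture is rough, weight = 12, fails the rule → Rejected.
(color=black, weight=9, size=7, texture=glossy): texture is glossy, weight = 9, fails the rule → Rejected.
(color=white, weight=18, size=8, texture=smooth): texture is smooth, weight = 18, satisfies this → Accepted.
(color=red, weight=15, size=2, texture=glossy): texture is glossy, weight = 15, fails the rule → Rejected.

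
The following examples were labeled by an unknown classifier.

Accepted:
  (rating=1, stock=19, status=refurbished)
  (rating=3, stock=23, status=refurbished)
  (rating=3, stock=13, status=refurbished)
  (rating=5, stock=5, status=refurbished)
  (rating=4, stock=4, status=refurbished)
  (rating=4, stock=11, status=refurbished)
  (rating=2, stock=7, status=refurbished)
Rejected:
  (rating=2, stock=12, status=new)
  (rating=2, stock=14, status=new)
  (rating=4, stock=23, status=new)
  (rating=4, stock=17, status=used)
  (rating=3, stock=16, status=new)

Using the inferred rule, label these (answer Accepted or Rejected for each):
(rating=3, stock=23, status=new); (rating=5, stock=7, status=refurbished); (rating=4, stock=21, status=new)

The classifier is using: status is refurbished.
(rating=3, stock=23, status=new): status is new — does not pass, so Rejected. (rating=5, stock=7, status=refurbished): status is refurbished — satisfies this, so Accepted. (rating=4, stock=21, status=new): status is new — does not pass, so Rejected.

Rejected, Accepted, Rejected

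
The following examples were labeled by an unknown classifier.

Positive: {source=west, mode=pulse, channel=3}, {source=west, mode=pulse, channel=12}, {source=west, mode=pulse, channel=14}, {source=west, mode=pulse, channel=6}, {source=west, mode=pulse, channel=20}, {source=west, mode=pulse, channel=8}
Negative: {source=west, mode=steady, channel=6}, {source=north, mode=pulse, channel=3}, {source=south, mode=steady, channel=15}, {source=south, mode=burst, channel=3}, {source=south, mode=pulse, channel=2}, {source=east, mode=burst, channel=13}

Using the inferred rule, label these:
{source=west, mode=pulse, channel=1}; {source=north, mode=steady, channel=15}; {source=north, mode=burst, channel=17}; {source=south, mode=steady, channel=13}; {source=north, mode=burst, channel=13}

A rule that fits every label: source is west AND mode is pulse — true of each 'Positive' example, false of each 'Negative' one.
Positive: {source=west, mode=pulse, channel=1}, since source is west, mode is pulse. Negative: {source=north, mode=steady, channel=15}, since source is north, mode is steady. Negative: {source=north, mode=burst, channel=17}, since source is north, mode is burst. Negative: {source=south, mode=steady, channel=13}, since source is south, mode is steady. Negative: {source=north, mode=burst, channel=13}, since source is north, mode is burst.

Positive, Negative, Negative, Negative, Negative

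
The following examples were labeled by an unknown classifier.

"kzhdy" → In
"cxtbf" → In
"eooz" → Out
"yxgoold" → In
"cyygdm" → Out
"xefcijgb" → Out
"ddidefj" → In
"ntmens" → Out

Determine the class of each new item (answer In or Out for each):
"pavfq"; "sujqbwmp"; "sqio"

Looking at the examples, the only property every 'In' case has and every 'Out' case lacks is: odd length.
"pavfq": length 5 — meets the rule, so In. "sujqbwmp": length 8 — does not fit, so Out. "sqio": length 4 — does not fit, so Out.

In, Out, Out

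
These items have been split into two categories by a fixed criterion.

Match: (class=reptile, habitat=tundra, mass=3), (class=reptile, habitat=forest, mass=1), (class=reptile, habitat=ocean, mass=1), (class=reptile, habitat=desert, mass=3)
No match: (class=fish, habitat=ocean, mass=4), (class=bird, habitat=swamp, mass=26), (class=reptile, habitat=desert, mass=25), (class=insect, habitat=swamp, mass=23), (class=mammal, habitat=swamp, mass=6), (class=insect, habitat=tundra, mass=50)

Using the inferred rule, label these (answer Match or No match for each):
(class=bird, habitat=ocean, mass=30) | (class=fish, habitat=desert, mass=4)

No match, No match

The common property of the 'Match' items is: mass ≤ 3. No 'No match' item has it.
(class=bird, habitat=ocean, mass=30): No match (mass = 30).
(class=fish, habitat=desert, mass=4): No match (mass = 4).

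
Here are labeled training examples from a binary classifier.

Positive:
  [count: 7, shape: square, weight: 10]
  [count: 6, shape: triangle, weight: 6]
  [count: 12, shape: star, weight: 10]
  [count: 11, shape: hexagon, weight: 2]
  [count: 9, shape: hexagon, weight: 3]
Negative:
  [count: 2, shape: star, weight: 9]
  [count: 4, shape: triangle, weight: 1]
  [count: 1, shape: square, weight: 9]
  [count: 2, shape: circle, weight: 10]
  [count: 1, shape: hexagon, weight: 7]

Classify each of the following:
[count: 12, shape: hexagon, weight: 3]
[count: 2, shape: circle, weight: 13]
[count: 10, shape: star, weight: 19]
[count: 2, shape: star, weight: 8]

One predicate separates the groups cleanly: count ≥ 6.
[count: 12, shape: hexagon, weight: 3]: Positive (count = 12). [count: 2, shape: circle, weight: 13]: Negative (count = 2). [count: 10, shape: star, weight: 19]: Positive (count = 10). [count: 2, shape: star, weight: 8]: Negative (count = 2).

Positive, Negative, Positive, Negative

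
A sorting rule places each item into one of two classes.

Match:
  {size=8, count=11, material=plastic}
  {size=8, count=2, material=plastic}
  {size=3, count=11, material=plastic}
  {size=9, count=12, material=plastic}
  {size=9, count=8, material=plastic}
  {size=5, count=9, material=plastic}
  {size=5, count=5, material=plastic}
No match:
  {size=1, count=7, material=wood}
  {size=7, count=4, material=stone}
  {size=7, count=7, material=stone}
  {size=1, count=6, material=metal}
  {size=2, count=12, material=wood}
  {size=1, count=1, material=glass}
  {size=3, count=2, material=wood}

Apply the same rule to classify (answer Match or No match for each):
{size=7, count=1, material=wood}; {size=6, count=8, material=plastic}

The simplest hypothesis consistent with all the labels is: material is plastic.
{size=7, count=1, material=wood}: material is wood, does not satisfy this → No match.
{size=6, count=8, material=plastic}: material is plastic, matches → Match.

No match, Match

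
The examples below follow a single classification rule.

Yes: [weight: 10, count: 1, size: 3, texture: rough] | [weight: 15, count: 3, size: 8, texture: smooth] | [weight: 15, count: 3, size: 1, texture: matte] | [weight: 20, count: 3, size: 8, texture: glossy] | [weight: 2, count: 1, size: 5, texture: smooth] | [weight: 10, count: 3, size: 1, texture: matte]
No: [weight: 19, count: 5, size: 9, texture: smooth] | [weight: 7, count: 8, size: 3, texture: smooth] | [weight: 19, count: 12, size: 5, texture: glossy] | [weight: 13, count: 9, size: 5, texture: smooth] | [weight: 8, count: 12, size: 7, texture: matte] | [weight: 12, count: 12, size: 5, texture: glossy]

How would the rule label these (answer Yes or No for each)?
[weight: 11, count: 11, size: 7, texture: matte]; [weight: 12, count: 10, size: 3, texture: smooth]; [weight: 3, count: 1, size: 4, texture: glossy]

No, No, Yes

The classifier is using: count ≤ 3.
[weight: 11, count: 11, size: 7, texture: matte] — count = 11, hence No. [weight: 12, count: 10, size: 3, texture: smooth] — count = 10, hence No. [weight: 3, count: 1, size: 4, texture: glossy] — count = 1, hence Yes.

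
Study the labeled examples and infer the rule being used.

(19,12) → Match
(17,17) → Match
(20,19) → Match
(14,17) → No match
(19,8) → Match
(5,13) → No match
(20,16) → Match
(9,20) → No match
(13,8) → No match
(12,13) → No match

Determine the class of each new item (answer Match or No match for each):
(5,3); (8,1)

No match, No match

The rule appears to be: first ≥ 16.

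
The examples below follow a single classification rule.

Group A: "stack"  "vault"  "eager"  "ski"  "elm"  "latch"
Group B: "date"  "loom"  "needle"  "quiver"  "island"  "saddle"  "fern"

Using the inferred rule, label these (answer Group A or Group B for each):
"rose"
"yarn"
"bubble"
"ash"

Checking candidate rules against both groups, what survives is: odd length.
Group B: "rose", since length 4. Group B: "yarn", since length 4. Group B: "bubble", since length 6. Group A: "ash", since length 3.

Group B, Group B, Group B, Group A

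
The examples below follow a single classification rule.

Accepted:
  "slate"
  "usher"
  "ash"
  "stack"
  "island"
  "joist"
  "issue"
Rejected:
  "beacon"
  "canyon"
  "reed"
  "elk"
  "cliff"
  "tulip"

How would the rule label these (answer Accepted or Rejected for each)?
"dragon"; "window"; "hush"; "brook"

Rejected, Rejected, Accepted, Rejected

Checking candidate rules against both groups, what survives is: contains 's'.
"dragon": Rejected (no 's'). "window": Rejected (no 's'). "hush": Accepted (has 's'). "brook": Rejected (no 's').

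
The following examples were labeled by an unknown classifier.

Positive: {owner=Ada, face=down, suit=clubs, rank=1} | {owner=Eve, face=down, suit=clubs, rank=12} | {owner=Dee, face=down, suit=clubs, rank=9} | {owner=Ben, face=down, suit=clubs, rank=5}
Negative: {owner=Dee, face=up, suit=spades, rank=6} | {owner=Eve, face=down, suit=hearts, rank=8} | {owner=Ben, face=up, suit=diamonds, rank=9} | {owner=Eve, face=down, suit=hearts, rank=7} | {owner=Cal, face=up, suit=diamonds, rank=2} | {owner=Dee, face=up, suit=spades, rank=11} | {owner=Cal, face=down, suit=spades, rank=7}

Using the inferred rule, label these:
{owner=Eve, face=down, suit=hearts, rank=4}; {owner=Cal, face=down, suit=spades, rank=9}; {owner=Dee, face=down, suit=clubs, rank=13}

Negative, Negative, Positive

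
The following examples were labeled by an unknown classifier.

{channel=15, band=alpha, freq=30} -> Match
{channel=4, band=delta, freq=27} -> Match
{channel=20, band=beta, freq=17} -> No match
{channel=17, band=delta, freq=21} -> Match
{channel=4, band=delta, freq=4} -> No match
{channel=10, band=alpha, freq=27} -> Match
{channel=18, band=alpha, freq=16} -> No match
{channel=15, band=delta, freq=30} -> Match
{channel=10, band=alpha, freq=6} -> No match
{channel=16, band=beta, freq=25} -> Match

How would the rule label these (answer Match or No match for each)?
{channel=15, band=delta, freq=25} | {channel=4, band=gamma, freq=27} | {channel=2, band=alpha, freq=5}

Match, Match, No match

'Match' ⟺ freq ≥ 21.
{channel=15, band=delta, freq=25} → freq = 25 → Match.
{channel=4, band=gamma, freq=27} → freq = 27 → Match.
{channel=2, band=alpha, freq=5} → freq = 5 → No match.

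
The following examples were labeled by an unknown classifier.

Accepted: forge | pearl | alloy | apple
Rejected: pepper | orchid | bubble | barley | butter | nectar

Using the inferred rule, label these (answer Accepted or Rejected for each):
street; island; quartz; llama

The common property of the 'Accepted' items is: odd length. No 'Rejected' item has it.

Rejected, Rejected, Rejected, Accepted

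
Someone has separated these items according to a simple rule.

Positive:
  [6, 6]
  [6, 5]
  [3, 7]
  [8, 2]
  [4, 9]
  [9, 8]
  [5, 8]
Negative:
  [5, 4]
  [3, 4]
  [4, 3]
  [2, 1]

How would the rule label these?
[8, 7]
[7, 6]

Positive, Positive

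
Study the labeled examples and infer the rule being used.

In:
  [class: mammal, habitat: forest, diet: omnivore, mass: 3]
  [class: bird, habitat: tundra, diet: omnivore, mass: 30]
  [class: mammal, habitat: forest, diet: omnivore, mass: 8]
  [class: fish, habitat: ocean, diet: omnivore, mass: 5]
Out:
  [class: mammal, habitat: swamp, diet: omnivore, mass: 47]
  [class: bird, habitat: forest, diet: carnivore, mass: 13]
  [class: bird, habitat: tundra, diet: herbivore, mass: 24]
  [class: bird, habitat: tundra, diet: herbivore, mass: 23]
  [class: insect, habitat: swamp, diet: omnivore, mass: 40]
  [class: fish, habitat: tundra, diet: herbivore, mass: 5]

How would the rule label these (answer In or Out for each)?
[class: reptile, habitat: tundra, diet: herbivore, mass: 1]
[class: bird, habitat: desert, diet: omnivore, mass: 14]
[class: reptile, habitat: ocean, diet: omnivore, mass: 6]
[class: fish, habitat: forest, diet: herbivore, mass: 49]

Out, In, In, Out

The rule appears to be: diet is omnivore AND mass ≤ 30.
[class: reptile, habitat: tundra, diet: herbivore, mass: 1]: Out (diet is herbivore, mass = 1).
[class: bird, habitat: desert, diet: omnivore, mass: 14]: In (diet is omnivore, mass = 14).
[class: reptile, habitat: ocean, diet: omnivore, mass: 6]: In (diet is omnivore, mass = 6).
[class: fish, habitat: forest, diet: herbivore, mass: 49]: Out (diet is herbivore, mass = 49).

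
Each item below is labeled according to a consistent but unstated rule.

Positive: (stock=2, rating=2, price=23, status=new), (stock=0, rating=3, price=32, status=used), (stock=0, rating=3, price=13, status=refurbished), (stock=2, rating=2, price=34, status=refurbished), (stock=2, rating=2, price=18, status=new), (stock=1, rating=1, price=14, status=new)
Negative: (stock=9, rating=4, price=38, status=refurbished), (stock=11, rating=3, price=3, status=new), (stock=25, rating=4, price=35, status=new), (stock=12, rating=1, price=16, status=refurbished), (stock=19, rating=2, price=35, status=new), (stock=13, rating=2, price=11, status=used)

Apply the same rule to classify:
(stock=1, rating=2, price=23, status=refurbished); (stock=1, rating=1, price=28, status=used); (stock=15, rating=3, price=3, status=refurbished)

The pattern is that an item is 'Positive' exactly when: stock ≤ 2.

Positive, Positive, Negative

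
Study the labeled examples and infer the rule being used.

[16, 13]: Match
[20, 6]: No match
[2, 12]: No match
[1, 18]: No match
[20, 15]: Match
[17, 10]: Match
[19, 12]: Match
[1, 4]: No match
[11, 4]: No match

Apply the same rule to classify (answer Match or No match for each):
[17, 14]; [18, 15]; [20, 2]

Every 'Match' example satisfies: sum ≥ 27. None of the 'No match' examples do.
[17, 14]: 17+14 = 31, matches → Match.
[18, 15]: 18+15 = 33, matches → Match.
[20, 2]: 20+2 = 22, doesn't qualify → No match.

Match, Match, No match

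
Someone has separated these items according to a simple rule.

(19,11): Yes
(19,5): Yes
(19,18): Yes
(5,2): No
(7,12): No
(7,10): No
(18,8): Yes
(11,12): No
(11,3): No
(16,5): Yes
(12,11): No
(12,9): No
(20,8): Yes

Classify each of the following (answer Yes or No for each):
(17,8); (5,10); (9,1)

Rule: first ≥ 16. This holds for each 'Yes' example and fails for each 'No' one.
(17,8) — first 17, hence Yes. (5,10) — first 5, hence No. (9,1) — first 9, hence No.

Yes, No, No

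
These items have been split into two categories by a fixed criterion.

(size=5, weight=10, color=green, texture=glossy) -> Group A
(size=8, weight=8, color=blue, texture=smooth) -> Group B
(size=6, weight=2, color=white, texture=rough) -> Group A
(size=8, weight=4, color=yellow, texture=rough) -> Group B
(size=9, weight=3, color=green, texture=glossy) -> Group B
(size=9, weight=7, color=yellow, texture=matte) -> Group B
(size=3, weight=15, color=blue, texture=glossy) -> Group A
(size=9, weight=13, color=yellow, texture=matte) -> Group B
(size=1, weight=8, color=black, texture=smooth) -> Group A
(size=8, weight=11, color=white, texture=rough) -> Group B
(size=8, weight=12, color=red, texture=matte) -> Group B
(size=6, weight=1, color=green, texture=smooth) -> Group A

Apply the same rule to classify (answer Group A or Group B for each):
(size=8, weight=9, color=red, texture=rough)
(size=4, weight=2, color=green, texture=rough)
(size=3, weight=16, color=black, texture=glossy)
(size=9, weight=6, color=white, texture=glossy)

Group B, Group A, Group A, Group B

One predicate separates the groups cleanly: size ≤ 6.
(size=8, weight=9, color=red, texture=rough): size = 8, fails this test → Group B.
(size=4, weight=2, color=green, texture=rough): size = 4, has this property → Group A.
(size=3, weight=16, color=black, texture=glossy): size = 3, has this property → Group A.
(size=9, weight=6, color=white, texture=glossy): size = 9, fails this test → Group B.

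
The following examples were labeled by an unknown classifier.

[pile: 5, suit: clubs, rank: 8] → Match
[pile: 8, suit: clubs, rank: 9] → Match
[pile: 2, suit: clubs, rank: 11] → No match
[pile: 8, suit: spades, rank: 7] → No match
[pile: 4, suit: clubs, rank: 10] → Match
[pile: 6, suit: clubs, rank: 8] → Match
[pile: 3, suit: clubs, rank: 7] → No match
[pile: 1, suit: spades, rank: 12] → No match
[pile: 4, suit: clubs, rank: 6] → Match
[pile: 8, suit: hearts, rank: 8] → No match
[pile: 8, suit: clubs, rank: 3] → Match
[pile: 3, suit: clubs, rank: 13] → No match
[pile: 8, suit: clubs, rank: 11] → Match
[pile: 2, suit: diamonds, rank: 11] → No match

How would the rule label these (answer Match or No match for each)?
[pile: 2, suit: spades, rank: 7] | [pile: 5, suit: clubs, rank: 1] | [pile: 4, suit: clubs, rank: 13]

No match, Match, Match

One predicate separates the groups cleanly: suit is clubs AND pile ≥ 4.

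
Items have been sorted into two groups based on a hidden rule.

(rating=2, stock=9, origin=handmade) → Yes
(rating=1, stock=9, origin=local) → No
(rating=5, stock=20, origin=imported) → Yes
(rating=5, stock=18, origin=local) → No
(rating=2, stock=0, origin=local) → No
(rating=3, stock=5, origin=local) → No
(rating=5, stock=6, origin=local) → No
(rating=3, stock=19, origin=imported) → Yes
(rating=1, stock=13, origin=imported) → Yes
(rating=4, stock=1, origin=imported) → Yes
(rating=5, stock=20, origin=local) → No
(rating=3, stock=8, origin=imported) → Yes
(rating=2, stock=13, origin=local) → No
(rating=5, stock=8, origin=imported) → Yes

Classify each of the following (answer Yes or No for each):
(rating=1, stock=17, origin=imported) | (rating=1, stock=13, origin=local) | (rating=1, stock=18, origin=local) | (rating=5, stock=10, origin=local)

A rule that fits every label: origin is not local — true of each 'Yes' example, false of each 'No' one.

Yes, No, No, No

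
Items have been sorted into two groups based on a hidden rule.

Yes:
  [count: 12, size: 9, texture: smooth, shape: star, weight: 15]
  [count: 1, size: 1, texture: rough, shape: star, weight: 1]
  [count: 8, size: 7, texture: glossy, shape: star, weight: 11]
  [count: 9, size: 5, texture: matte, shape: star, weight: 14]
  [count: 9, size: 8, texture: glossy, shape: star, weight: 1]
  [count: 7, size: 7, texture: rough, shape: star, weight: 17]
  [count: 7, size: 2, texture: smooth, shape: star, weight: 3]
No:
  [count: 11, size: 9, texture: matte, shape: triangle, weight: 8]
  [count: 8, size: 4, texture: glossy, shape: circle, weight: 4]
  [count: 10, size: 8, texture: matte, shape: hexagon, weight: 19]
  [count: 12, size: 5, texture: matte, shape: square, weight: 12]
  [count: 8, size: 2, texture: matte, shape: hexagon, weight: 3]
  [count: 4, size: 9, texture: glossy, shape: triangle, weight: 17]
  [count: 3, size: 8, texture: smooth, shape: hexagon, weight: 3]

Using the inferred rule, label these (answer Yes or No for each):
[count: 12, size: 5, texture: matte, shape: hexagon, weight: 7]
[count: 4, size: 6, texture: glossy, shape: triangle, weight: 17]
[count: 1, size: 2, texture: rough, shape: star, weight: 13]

The simplest hypothesis consistent with all the labels is: shape is star.

No, No, Yes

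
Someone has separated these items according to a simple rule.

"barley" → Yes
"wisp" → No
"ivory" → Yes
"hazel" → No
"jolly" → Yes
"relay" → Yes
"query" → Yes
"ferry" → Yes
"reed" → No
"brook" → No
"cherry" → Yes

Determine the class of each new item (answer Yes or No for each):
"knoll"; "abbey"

A rule that fits every label: contains 'y' — true of each 'Yes' example, false of each 'No' one.
"knoll": No (no 'y').
"abbey": Yes (has 'y').

No, Yes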